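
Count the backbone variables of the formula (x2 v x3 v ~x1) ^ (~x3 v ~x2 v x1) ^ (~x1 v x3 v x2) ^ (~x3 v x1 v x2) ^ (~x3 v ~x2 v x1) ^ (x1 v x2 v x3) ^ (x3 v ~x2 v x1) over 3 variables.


Find all satisfying assignments: 3 model(s).
Check which variables have the same value in every model.
Fixed variables: x1=T.
Backbone size = 1.

1


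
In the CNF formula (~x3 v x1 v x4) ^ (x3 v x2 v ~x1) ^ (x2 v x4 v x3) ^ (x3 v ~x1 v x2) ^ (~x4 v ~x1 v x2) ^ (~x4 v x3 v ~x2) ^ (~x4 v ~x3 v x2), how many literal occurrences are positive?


Scan each clause for unnegated literals.
Clause 1: 2 positive; Clause 2: 2 positive; Clause 3: 3 positive; Clause 4: 2 positive; Clause 5: 1 positive; Clause 6: 1 positive; Clause 7: 1 positive.
Total positive literal occurrences = 12.

12


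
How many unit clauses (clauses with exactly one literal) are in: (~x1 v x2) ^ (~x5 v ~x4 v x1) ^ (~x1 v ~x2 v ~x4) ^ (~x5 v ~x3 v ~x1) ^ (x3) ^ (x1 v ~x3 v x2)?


A unit clause contains exactly one literal.
Unit clauses found: (x3).
Count = 1.

1


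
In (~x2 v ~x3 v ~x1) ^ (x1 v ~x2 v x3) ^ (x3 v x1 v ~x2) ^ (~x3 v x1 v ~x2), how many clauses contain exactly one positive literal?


A definite clause has exactly one positive literal.
Clause 1: 0 positive -> not definite
Clause 2: 2 positive -> not definite
Clause 3: 2 positive -> not definite
Clause 4: 1 positive -> definite
Definite clause count = 1.

1


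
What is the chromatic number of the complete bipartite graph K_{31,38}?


K_{31,38} is bipartite by definition: the two parts are independent sets, with every edge crossing between them.
Color all vertices in one part with color 1 and all vertices in the other part with color 2.
Since the graph has at least one edge, one color does not suffice.
Chromatic number = 2.

2


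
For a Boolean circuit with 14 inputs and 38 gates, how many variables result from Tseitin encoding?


The Tseitin transformation introduces one auxiliary variable per gate.
Total variables = inputs + gates = 14 + 38 = 52.

52


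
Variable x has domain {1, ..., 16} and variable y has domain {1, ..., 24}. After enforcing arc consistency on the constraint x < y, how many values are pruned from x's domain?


For the constraint x < y, x needs a supporting value in y's domain.
x can be at most 23 (one less than y's maximum).
Valid x values from domain: 16 out of 16.
Pruned = 16 - 16 = 0.

0


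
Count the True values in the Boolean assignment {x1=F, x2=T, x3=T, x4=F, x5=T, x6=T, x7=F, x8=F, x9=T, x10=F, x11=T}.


The weight is the number of variables assigned True.
True variables: x2, x3, x5, x6, x9, x11.
Weight = 6.

6


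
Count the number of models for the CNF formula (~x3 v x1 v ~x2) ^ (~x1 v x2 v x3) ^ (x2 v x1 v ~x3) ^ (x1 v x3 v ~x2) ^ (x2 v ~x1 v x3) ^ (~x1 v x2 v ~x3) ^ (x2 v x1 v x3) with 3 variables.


Enumerate all 8 truth assignments over 3 variables.
Test each against every clause.
Satisfying assignments found: 2.

2


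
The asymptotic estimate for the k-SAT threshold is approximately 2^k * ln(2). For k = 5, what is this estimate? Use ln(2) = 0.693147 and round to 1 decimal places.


Using the asymptotic formula: threshold ~ 2^k * ln(2).
2^5 = 32.
32 * 0.693147 = 22.2.

22.2


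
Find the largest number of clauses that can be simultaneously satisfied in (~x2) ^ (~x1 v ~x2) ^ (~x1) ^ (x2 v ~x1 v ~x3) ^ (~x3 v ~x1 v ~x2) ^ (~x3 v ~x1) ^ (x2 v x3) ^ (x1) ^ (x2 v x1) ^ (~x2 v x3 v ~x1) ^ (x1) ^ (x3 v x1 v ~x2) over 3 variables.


Enumerate all 8 truth assignments.
For each, count how many of the 12 clauses are satisfied.
The formula is not fully satisfiable, so the maximum is below 12.
Maximum simultaneously satisfiable clauses = 10.

10


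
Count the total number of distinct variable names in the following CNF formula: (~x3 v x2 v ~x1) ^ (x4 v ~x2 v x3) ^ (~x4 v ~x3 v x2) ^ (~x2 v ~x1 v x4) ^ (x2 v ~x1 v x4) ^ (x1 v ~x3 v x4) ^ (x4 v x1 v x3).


Identify each distinct variable in the formula.
Variables found: x1, x2, x3, x4.
Total distinct variables = 4.

4


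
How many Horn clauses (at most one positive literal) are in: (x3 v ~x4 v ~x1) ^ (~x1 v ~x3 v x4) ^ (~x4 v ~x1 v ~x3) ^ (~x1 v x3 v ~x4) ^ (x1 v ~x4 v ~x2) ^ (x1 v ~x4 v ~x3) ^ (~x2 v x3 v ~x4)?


A Horn clause has at most one positive literal.
Clause 1: 1 positive lit(s) -> Horn
Clause 2: 1 positive lit(s) -> Horn
Clause 3: 0 positive lit(s) -> Horn
Clause 4: 1 positive lit(s) -> Horn
Clause 5: 1 positive lit(s) -> Horn
Clause 6: 1 positive lit(s) -> Horn
Clause 7: 1 positive lit(s) -> Horn
Total Horn clauses = 7.

7


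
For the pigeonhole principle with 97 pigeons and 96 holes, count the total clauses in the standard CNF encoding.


The PHP encoding has two parts:
1) At-least-one-hole clauses: 97 (one per pigeon, each with 96 literals).
2) At-most-one-pigeon-per-hole clauses: 96 holes * C(97,2) = 96 * 4656 = 446976.
Total clauses = 97 + 446976 = 447073.

447073


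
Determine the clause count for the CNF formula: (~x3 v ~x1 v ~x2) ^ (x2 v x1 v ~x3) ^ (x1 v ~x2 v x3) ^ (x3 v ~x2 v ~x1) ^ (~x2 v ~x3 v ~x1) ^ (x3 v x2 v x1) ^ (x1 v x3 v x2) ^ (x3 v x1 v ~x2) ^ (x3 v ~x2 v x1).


Each group enclosed in parentheses joined by ^ is one clause.
Counting the conjuncts: 9 clauses.

9


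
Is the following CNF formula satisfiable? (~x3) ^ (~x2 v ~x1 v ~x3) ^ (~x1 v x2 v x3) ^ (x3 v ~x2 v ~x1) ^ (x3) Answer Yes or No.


Check all 8 possible truth assignments.
Number of satisfying assignments found: 0.
The formula is unsatisfiable.

No


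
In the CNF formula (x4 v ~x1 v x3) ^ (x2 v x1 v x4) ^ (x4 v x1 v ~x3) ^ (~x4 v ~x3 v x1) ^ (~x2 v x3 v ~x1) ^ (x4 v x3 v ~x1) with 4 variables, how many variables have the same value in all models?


Find all satisfying assignments: 8 model(s).
Check which variables have the same value in every model.
No variable is fixed across all models.
Backbone size = 0.

0


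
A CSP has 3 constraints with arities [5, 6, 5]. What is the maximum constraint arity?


The arities are: 5, 6, 5.
Scan for the maximum value.
Maximum arity = 6.

6


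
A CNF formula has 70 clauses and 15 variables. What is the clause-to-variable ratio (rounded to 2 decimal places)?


Clause-to-variable ratio = clauses / variables.
70 / 15 = 4.67.

4.67


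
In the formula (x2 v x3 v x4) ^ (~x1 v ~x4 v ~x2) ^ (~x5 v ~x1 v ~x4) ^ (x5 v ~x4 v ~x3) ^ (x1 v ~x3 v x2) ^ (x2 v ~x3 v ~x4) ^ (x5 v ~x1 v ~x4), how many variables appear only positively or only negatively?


A pure literal appears in only one polarity across all clauses.
No pure literals found.
Count = 0.

0


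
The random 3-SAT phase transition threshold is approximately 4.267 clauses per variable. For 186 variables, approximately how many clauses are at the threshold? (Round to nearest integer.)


The 3-SAT phase transition occurs at approximately 4.267 clauses per variable.
m = 4.267 * 186 = 793.662.
Rounded to nearest integer: 794.

794


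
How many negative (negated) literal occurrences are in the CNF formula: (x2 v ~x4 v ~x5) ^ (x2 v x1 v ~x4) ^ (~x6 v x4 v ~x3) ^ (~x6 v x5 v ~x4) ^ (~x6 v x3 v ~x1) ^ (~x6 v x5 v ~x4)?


Scan each clause for negated literals.
Clause 1: 2 negative; Clause 2: 1 negative; Clause 3: 2 negative; Clause 4: 2 negative; Clause 5: 2 negative; Clause 6: 2 negative.
Total negative literal occurrences = 11.

11


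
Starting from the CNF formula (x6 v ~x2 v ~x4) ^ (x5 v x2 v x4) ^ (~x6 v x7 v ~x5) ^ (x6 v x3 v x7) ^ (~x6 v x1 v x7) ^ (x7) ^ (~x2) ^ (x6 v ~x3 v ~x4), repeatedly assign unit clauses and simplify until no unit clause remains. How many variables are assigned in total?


Unit propagation repeatedly assigns the literal in any unit clause, then simplifies.
Assignments in order: x7 = T, x2 = F.
No further unit clauses remain.
Total variables assigned = 2.

2


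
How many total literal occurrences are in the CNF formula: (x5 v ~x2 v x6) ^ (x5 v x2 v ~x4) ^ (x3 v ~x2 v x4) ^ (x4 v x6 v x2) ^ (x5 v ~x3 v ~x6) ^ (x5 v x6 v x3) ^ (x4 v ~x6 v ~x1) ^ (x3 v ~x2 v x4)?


Clause lengths: 3, 3, 3, 3, 3, 3, 3, 3.
Sum = 3 + 3 + 3 + 3 + 3 + 3 + 3 + 3 = 24.

24


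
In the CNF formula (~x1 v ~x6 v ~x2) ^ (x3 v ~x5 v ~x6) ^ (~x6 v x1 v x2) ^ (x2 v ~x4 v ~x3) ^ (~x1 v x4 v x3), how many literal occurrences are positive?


Scan each clause for unnegated literals.
Clause 1: 0 positive; Clause 2: 1 positive; Clause 3: 2 positive; Clause 4: 1 positive; Clause 5: 2 positive.
Total positive literal occurrences = 6.

6


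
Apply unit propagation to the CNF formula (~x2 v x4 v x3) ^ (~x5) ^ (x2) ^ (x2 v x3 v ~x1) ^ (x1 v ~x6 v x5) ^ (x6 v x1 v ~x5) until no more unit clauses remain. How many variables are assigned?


Unit propagation repeatedly assigns the literal in any unit clause, then simplifies.
Assignments in order: x5 = F, x2 = T.
No further unit clauses remain.
Total variables assigned = 2.

2


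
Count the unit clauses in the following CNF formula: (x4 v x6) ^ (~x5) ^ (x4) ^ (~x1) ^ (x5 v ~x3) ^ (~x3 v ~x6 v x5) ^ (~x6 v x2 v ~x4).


A unit clause contains exactly one literal.
Unit clauses found: (~x5), (x4), (~x1).
Count = 3.

3


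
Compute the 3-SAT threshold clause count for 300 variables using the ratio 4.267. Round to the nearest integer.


The 3-SAT phase transition occurs at approximately 4.267 clauses per variable.
m = 4.267 * 300 = 1280.1.
Rounded to nearest integer: 1280.

1280


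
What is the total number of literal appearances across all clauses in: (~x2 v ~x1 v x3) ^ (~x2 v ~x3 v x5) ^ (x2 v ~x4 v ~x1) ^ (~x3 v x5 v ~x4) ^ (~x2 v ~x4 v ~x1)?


Clause lengths: 3, 3, 3, 3, 3.
Sum = 3 + 3 + 3 + 3 + 3 = 15.

15


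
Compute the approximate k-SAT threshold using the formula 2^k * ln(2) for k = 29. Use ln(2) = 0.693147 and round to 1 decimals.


Using the asymptotic formula: threshold ~ 2^k * ln(2).
2^29 = 536870912.
536870912 * 0.693147 = 372130462.0.

372130462.0


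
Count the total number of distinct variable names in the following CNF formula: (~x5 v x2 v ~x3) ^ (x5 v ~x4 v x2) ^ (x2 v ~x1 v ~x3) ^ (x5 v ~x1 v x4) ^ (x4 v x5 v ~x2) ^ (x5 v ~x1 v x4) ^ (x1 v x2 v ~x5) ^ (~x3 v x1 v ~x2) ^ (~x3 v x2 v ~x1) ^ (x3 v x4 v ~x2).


Identify each distinct variable in the formula.
Variables found: x1, x2, x3, x4, x5.
Total distinct variables = 5.

5


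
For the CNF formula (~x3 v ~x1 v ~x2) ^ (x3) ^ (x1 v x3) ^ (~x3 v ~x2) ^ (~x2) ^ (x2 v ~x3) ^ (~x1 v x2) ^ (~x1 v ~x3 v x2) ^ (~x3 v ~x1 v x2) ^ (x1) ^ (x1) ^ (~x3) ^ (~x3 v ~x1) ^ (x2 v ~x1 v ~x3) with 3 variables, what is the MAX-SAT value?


Enumerate all 8 truth assignments.
For each, count how many of the 14 clauses are satisfied.
The formula is not fully satisfiable, so the maximum is below 14.
Maximum simultaneously satisfiable clauses = 12.

12


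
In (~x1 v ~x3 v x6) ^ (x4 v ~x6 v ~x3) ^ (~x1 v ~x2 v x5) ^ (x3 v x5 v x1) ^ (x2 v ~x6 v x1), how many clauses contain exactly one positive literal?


A definite clause has exactly one positive literal.
Clause 1: 1 positive -> definite
Clause 2: 1 positive -> definite
Clause 3: 1 positive -> definite
Clause 4: 3 positive -> not definite
Clause 5: 2 positive -> not definite
Definite clause count = 3.

3


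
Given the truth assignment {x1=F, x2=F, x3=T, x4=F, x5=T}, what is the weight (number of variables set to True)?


The weight is the number of variables assigned True.
True variables: x3, x5.
Weight = 2.

2


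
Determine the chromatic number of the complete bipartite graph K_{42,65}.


K_{42,65} is bipartite by definition: the two parts are independent sets, with every edge crossing between them.
Color all vertices in one part with color 1 and all vertices in the other part with color 2.
Since the graph has at least one edge, one color does not suffice.
Chromatic number = 2.

2


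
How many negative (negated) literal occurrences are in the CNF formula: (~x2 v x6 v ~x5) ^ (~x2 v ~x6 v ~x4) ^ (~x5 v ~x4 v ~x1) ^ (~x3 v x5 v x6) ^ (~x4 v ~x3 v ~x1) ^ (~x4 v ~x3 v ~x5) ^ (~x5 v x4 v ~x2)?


Scan each clause for negated literals.
Clause 1: 2 negative; Clause 2: 3 negative; Clause 3: 3 negative; Clause 4: 1 negative; Clause 5: 3 negative; Clause 6: 3 negative; Clause 7: 2 negative.
Total negative literal occurrences = 17.

17


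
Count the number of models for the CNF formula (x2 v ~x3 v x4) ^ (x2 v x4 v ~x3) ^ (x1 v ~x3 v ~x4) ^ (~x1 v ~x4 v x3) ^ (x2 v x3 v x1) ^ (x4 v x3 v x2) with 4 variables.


Enumerate all 16 truth assignments over 4 variables.
Test each against every clause.
Satisfying assignments found: 7.

7


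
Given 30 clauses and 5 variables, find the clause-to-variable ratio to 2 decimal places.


Clause-to-variable ratio = clauses / variables.
30 / 5 = 6.0.

6.0


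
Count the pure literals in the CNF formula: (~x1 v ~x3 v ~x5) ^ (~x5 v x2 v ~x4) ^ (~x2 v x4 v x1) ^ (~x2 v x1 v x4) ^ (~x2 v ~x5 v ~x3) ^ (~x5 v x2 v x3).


A pure literal appears in only one polarity across all clauses.
Pure literals: x5 (negative only).
Count = 1.

1


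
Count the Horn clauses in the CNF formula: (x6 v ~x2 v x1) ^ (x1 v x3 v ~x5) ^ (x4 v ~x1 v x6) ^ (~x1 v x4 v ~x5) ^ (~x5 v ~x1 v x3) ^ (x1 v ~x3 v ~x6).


A Horn clause has at most one positive literal.
Clause 1: 2 positive lit(s) -> not Horn
Clause 2: 2 positive lit(s) -> not Horn
Clause 3: 2 positive lit(s) -> not Horn
Clause 4: 1 positive lit(s) -> Horn
Clause 5: 1 positive lit(s) -> Horn
Clause 6: 1 positive lit(s) -> Horn
Total Horn clauses = 3.

3


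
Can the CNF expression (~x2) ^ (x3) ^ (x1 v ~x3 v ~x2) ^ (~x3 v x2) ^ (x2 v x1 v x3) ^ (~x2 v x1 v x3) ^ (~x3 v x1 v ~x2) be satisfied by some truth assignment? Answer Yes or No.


Check all 8 possible truth assignments.
Number of satisfying assignments found: 0.
The formula is unsatisfiable.

No


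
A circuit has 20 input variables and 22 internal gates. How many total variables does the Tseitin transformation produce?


The Tseitin transformation introduces one auxiliary variable per gate.
Total variables = inputs + gates = 20 + 22 = 42.

42


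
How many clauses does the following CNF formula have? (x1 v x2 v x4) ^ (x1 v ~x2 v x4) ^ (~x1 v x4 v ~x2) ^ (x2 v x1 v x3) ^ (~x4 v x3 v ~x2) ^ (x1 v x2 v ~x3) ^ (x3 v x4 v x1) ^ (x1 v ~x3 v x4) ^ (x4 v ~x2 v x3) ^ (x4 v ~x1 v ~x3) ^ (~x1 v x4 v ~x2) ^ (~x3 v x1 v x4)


Each group enclosed in parentheses joined by ^ is one clause.
Counting the conjuncts: 12 clauses.

12


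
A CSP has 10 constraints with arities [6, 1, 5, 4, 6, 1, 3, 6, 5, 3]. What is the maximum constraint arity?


The arities are: 6, 1, 5, 4, 6, 1, 3, 6, 5, 3.
Scan for the maximum value.
Maximum arity = 6.

6


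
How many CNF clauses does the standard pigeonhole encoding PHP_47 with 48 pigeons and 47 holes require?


The PHP encoding has two parts:
1) At-least-one-hole clauses: 48 (one per pigeon, each with 47 literals).
2) At-most-one-pigeon-per-hole clauses: 47 holes * C(48,2) = 47 * 1128 = 53016.
Total clauses = 48 + 53016 = 53064.

53064


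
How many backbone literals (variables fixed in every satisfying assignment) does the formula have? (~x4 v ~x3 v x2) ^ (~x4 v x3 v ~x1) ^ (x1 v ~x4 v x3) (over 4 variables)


Find all satisfying assignments: 10 model(s).
Check which variables have the same value in every model.
No variable is fixed across all models.
Backbone size = 0.

0


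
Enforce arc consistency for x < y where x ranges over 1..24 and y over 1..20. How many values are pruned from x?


For the constraint x < y, x needs a supporting value in y's domain.
x can be at most 19 (one less than y's maximum).
Valid x values from domain: 19 out of 24.
Pruned = 24 - 19 = 5.

5


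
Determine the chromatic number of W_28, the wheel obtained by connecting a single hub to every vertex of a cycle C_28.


W_28 consists of the cycle C_28 together with a hub vertex adjacent to every cycle vertex.
The cycle C_28 needs 2 colors (even cycle -> 2).
The hub is adjacent to every cycle vertex, so it must receive a new color distinct from all of them.
Chromatic number = 2 + 1 = 3.

3


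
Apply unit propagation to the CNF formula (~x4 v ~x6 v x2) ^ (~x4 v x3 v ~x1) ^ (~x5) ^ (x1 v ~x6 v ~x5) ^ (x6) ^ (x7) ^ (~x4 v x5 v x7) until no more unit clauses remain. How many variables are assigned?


Unit propagation repeatedly assigns the literal in any unit clause, then simplifies.
Assignments in order: x5 = F, x6 = T, x7 = T.
No further unit clauses remain.
Total variables assigned = 3.

3


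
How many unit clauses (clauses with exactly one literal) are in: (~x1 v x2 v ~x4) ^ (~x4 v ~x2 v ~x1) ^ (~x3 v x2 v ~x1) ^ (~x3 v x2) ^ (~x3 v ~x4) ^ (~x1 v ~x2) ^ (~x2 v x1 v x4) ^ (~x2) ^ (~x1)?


A unit clause contains exactly one literal.
Unit clauses found: (~x2), (~x1).
Count = 2.

2


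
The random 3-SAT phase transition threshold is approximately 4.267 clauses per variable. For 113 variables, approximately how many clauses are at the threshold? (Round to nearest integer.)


The 3-SAT phase transition occurs at approximately 4.267 clauses per variable.
m = 4.267 * 113 = 482.171.
Rounded to nearest integer: 482.

482


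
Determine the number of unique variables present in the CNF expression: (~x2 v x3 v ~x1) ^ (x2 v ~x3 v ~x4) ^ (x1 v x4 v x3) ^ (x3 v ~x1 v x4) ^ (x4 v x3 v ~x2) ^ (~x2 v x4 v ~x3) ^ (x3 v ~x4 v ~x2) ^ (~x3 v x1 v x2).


Identify each distinct variable in the formula.
Variables found: x1, x2, x3, x4.
Total distinct variables = 4.

4


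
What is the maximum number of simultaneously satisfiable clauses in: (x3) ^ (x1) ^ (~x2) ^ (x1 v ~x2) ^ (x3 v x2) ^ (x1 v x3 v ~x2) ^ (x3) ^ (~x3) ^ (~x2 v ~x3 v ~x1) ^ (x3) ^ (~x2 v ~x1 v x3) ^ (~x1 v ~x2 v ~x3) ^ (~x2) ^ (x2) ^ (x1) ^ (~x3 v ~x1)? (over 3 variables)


Enumerate all 8 truth assignments.
For each, count how many of the 16 clauses are satisfied.
The formula is not fully satisfiable, so the maximum is below 16.
Maximum simultaneously satisfiable clauses = 13.

13


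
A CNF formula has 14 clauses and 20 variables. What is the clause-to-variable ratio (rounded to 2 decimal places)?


Clause-to-variable ratio = clauses / variables.
14 / 20 = 0.7.

0.7


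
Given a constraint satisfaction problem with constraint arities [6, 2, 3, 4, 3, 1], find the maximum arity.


The arities are: 6, 2, 3, 4, 3, 1.
Scan for the maximum value.
Maximum arity = 6.

6


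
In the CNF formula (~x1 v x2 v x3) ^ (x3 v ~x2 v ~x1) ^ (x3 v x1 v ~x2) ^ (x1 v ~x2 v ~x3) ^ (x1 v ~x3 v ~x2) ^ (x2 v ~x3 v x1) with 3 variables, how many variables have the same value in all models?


Find all satisfying assignments: 3 model(s).
Check which variables have the same value in every model.
No variable is fixed across all models.
Backbone size = 0.

0


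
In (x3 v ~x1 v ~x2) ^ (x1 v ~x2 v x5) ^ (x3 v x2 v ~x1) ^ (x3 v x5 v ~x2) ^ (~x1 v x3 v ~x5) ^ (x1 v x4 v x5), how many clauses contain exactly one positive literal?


A definite clause has exactly one positive literal.
Clause 1: 1 positive -> definite
Clause 2: 2 positive -> not definite
Clause 3: 2 positive -> not definite
Clause 4: 2 positive -> not definite
Clause 5: 1 positive -> definite
Clause 6: 3 positive -> not definite
Definite clause count = 2.

2


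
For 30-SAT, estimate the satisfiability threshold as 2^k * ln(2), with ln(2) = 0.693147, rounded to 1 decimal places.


Using the asymptotic formula: threshold ~ 2^k * ln(2).
2^30 = 1073741824.
1073741824 * 0.693147 = 744260924.1.

744260924.1


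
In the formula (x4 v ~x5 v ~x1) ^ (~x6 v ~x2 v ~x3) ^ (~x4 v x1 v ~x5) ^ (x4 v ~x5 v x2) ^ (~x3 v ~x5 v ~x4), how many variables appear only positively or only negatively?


A pure literal appears in only one polarity across all clauses.
Pure literals: x3 (negative only), x5 (negative only), x6 (negative only).
Count = 3.

3


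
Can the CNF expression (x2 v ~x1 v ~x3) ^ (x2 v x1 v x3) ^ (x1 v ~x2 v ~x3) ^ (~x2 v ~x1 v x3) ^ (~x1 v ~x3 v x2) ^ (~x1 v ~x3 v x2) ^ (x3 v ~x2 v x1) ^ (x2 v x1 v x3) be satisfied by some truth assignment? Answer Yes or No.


Check all 8 possible truth assignments.
Number of satisfying assignments found: 3.
The formula is satisfiable.

Yes


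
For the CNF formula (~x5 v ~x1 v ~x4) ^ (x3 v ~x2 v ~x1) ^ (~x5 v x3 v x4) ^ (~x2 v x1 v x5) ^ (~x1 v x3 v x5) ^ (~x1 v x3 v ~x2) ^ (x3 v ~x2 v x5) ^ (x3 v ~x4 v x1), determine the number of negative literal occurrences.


Scan each clause for negated literals.
Clause 1: 3 negative; Clause 2: 2 negative; Clause 3: 1 negative; Clause 4: 1 negative; Clause 5: 1 negative; Clause 6: 2 negative; Clause 7: 1 negative; Clause 8: 1 negative.
Total negative literal occurrences = 12.

12


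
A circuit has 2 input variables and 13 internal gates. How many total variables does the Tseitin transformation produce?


The Tseitin transformation introduces one auxiliary variable per gate.
Total variables = inputs + gates = 2 + 13 = 15.

15


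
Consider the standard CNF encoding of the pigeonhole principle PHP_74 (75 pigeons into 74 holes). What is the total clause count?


The PHP encoding has two parts:
1) At-least-one-hole clauses: 75 (one per pigeon, each with 74 literals).
2) At-most-one-pigeon-per-hole clauses: 74 holes * C(75,2) = 74 * 2775 = 205350.
Total clauses = 75 + 205350 = 205425.

205425


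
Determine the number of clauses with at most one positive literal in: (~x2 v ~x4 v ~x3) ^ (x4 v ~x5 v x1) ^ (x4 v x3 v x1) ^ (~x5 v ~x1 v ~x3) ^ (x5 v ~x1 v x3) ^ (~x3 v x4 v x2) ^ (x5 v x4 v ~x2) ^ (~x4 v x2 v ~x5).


A Horn clause has at most one positive literal.
Clause 1: 0 positive lit(s) -> Horn
Clause 2: 2 positive lit(s) -> not Horn
Clause 3: 3 positive lit(s) -> not Horn
Clause 4: 0 positive lit(s) -> Horn
Clause 5: 2 positive lit(s) -> not Horn
Clause 6: 2 positive lit(s) -> not Horn
Clause 7: 2 positive lit(s) -> not Horn
Clause 8: 1 positive lit(s) -> Horn
Total Horn clauses = 3.

3


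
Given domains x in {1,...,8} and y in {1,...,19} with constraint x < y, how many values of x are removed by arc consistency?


For the constraint x < y, x needs a supporting value in y's domain.
x can be at most 18 (one less than y's maximum).
Valid x values from domain: 8 out of 8.
Pruned = 8 - 8 = 0.

0


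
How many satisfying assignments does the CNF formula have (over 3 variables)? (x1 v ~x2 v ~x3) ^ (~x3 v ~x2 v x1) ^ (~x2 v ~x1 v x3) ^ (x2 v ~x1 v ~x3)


Enumerate all 8 truth assignments over 3 variables.
Test each against every clause.
Satisfying assignments found: 5.

5


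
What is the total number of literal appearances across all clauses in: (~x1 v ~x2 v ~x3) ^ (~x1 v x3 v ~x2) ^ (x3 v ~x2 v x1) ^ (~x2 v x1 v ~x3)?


Clause lengths: 3, 3, 3, 3.
Sum = 3 + 3 + 3 + 3 = 12.

12


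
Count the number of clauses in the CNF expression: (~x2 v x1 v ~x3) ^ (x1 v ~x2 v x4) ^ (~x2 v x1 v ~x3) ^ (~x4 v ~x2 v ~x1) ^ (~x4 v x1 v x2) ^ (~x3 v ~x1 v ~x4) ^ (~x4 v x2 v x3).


Each group enclosed in parentheses joined by ^ is one clause.
Counting the conjuncts: 7 clauses.

7


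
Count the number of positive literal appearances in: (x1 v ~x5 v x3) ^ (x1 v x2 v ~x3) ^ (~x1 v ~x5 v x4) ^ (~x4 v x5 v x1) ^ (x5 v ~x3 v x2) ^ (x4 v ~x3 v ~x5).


Scan each clause for unnegated literals.
Clause 1: 2 positive; Clause 2: 2 positive; Clause 3: 1 positive; Clause 4: 2 positive; Clause 5: 2 positive; Clause 6: 1 positive.
Total positive literal occurrences = 10.

10


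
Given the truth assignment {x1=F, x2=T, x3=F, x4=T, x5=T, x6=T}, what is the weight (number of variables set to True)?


The weight is the number of variables assigned True.
True variables: x2, x4, x5, x6.
Weight = 4.

4


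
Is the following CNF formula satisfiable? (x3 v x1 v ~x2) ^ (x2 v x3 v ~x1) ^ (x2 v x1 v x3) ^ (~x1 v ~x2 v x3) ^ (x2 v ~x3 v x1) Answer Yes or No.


Check all 8 possible truth assignments.
Number of satisfying assignments found: 3.
The formula is satisfiable.

Yes


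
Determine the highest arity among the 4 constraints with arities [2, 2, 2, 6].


The arities are: 2, 2, 2, 6.
Scan for the maximum value.
Maximum arity = 6.

6


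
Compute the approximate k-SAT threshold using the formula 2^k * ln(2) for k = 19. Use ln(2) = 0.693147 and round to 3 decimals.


Using the asymptotic formula: threshold ~ 2^k * ln(2).
2^19 = 524288.
524288 * 0.693147 = 363408.654.

363408.654


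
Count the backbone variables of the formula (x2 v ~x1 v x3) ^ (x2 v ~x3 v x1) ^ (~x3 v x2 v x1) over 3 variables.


Find all satisfying assignments: 6 model(s).
Check which variables have the same value in every model.
No variable is fixed across all models.
Backbone size = 0.

0


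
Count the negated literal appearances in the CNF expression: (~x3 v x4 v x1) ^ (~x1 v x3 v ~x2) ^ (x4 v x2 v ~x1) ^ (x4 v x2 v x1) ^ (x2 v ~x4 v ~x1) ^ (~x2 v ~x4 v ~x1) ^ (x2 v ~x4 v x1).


Scan each clause for negated literals.
Clause 1: 1 negative; Clause 2: 2 negative; Clause 3: 1 negative; Clause 4: 0 negative; Clause 5: 2 negative; Clause 6: 3 negative; Clause 7: 1 negative.
Total negative literal occurrences = 10.

10


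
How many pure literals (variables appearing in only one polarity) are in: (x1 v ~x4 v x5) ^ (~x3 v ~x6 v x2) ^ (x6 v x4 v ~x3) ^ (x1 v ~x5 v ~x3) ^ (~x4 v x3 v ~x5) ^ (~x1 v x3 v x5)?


A pure literal appears in only one polarity across all clauses.
Pure literals: x2 (positive only).
Count = 1.

1


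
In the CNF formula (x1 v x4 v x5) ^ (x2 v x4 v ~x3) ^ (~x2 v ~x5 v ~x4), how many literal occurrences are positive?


Scan each clause for unnegated literals.
Clause 1: 3 positive; Clause 2: 2 positive; Clause 3: 0 positive.
Total positive literal occurrences = 5.

5


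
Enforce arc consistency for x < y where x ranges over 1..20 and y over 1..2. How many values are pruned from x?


For the constraint x < y, x needs a supporting value in y's domain.
x can be at most 1 (one less than y's maximum).
Valid x values from domain: 1 out of 20.
Pruned = 20 - 1 = 19.

19


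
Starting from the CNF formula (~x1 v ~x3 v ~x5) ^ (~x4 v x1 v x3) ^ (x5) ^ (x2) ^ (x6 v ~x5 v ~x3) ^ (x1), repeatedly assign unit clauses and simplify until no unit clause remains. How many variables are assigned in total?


Unit propagation repeatedly assigns the literal in any unit clause, then simplifies.
Assignments in order: x5 = T, x2 = T, x1 = T, x3 = F.
No further unit clauses remain.
Total variables assigned = 4.

4


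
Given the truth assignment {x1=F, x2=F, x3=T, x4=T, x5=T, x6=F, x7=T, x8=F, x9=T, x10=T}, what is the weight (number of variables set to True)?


The weight is the number of variables assigned True.
True variables: x3, x4, x5, x7, x9, x10.
Weight = 6.

6


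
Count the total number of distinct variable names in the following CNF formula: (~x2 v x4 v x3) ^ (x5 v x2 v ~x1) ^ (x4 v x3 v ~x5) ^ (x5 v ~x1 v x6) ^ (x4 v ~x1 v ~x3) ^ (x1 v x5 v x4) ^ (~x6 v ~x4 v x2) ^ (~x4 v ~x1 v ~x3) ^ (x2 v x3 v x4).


Identify each distinct variable in the formula.
Variables found: x1, x2, x3, x4, x5, x6.
Total distinct variables = 6.

6


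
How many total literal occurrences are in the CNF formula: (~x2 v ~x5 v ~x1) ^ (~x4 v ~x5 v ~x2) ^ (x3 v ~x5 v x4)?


Clause lengths: 3, 3, 3.
Sum = 3 + 3 + 3 = 9.

9


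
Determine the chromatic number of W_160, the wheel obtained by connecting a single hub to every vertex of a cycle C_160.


W_160 consists of the cycle C_160 together with a hub vertex adjacent to every cycle vertex.
The cycle C_160 needs 2 colors (even cycle -> 2).
The hub is adjacent to every cycle vertex, so it must receive a new color distinct from all of them.
Chromatic number = 2 + 1 = 3.

3


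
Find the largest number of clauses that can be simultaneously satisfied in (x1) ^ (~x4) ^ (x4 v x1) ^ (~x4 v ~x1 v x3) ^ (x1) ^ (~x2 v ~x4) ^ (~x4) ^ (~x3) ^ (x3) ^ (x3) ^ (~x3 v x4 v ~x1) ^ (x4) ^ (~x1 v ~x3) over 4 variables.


Enumerate all 16 truth assignments.
For each, count how many of the 13 clauses are satisfied.
The formula is not fully satisfiable, so the maximum is below 13.
Maximum simultaneously satisfiable clauses = 10.

10


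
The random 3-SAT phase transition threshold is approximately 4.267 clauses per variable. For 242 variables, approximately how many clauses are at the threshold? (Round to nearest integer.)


The 3-SAT phase transition occurs at approximately 4.267 clauses per variable.
m = 4.267 * 242 = 1032.614.
Rounded to nearest integer: 1033.

1033


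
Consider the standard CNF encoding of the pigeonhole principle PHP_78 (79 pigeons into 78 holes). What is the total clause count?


The PHP encoding has two parts:
1) At-least-one-hole clauses: 79 (one per pigeon, each with 78 literals).
2) At-most-one-pigeon-per-hole clauses: 78 holes * C(79,2) = 78 * 3081 = 240318.
Total clauses = 79 + 240318 = 240397.

240397


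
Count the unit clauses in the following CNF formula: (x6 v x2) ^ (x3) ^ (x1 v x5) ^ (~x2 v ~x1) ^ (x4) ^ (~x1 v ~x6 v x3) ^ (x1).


A unit clause contains exactly one literal.
Unit clauses found: (x3), (x4), (x1).
Count = 3.

3


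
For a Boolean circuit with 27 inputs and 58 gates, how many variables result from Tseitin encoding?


The Tseitin transformation introduces one auxiliary variable per gate.
Total variables = inputs + gates = 27 + 58 = 85.

85


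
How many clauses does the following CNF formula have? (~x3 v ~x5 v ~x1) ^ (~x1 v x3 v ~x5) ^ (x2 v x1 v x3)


Each group enclosed in parentheses joined by ^ is one clause.
Counting the conjuncts: 3 clauses.

3


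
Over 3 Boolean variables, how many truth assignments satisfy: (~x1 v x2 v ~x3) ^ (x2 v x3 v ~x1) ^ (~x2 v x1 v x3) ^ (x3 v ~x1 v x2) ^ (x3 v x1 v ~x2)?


Enumerate all 8 truth assignments over 3 variables.
Test each against every clause.
Satisfying assignments found: 5.

5


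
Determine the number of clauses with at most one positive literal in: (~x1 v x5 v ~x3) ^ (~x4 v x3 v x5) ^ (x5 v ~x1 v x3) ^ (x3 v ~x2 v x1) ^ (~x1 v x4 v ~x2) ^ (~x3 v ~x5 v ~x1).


A Horn clause has at most one positive literal.
Clause 1: 1 positive lit(s) -> Horn
Clause 2: 2 positive lit(s) -> not Horn
Clause 3: 2 positive lit(s) -> not Horn
Clause 4: 2 positive lit(s) -> not Horn
Clause 5: 1 positive lit(s) -> Horn
Clause 6: 0 positive lit(s) -> Horn
Total Horn clauses = 3.

3


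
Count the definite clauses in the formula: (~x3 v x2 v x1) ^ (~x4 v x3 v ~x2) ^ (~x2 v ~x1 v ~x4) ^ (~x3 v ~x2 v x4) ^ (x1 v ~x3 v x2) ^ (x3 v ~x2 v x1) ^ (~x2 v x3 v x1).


A definite clause has exactly one positive literal.
Clause 1: 2 positive -> not definite
Clause 2: 1 positive -> definite
Clause 3: 0 positive -> not definite
Clause 4: 1 positive -> definite
Clause 5: 2 positive -> not definite
Clause 6: 2 positive -> not definite
Clause 7: 2 positive -> not definite
Definite clause count = 2.

2


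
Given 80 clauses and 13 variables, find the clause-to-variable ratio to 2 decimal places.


Clause-to-variable ratio = clauses / variables.
80 / 13 = 6.15.

6.15


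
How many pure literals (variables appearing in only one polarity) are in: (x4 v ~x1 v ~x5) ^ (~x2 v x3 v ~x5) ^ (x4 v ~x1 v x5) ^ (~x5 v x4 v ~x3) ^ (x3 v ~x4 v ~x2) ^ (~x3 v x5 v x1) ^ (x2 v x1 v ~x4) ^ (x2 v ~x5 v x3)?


A pure literal appears in only one polarity across all clauses.
No pure literals found.
Count = 0.

0


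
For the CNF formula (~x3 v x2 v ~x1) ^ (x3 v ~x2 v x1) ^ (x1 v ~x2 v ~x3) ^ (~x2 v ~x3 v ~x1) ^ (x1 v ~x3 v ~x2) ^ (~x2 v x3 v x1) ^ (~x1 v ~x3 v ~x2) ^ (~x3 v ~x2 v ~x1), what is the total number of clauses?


Each group enclosed in parentheses joined by ^ is one clause.
Counting the conjuncts: 8 clauses.

8


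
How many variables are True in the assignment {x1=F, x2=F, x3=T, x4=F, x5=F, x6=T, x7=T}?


The weight is the number of variables assigned True.
True variables: x3, x6, x7.
Weight = 3.

3


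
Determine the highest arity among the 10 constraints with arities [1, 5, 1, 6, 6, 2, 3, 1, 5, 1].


The arities are: 1, 5, 1, 6, 6, 2, 3, 1, 5, 1.
Scan for the maximum value.
Maximum arity = 6.

6


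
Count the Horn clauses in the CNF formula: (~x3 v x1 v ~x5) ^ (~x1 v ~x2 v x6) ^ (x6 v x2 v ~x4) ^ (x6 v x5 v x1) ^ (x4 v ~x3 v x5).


A Horn clause has at most one positive literal.
Clause 1: 1 positive lit(s) -> Horn
Clause 2: 1 positive lit(s) -> Horn
Clause 3: 2 positive lit(s) -> not Horn
Clause 4: 3 positive lit(s) -> not Horn
Clause 5: 2 positive lit(s) -> not Horn
Total Horn clauses = 2.

2


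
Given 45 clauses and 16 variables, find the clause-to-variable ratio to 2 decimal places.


Clause-to-variable ratio = clauses / variables.
45 / 16 = 2.81.

2.81


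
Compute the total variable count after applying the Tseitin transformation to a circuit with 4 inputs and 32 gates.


The Tseitin transformation introduces one auxiliary variable per gate.
Total variables = inputs + gates = 4 + 32 = 36.

36


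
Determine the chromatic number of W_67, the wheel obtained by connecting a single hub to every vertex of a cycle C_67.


W_67 consists of the cycle C_67 together with a hub vertex adjacent to every cycle vertex.
The cycle C_67 needs 3 colors (odd cycle -> 3).
The hub is adjacent to every cycle vertex, so it must receive a new color distinct from all of them.
Chromatic number = 3 + 1 = 4.

4


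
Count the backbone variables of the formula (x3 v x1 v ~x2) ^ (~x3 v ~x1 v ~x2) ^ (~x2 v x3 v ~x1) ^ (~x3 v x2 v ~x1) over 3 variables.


Find all satisfying assignments: 4 model(s).
Check which variables have the same value in every model.
No variable is fixed across all models.
Backbone size = 0.

0


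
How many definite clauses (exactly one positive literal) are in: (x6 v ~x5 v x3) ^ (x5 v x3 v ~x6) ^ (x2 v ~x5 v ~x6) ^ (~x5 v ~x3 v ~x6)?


A definite clause has exactly one positive literal.
Clause 1: 2 positive -> not definite
Clause 2: 2 positive -> not definite
Clause 3: 1 positive -> definite
Clause 4: 0 positive -> not definite
Definite clause count = 1.

1


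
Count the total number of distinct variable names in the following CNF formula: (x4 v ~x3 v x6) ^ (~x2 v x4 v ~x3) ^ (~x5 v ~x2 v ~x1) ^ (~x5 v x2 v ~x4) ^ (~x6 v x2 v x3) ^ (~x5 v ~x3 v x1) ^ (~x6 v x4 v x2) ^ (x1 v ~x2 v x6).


Identify each distinct variable in the formula.
Variables found: x1, x2, x3, x4, x5, x6.
Total distinct variables = 6.

6


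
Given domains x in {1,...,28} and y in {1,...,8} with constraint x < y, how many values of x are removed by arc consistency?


For the constraint x < y, x needs a supporting value in y's domain.
x can be at most 7 (one less than y's maximum).
Valid x values from domain: 7 out of 28.
Pruned = 28 - 7 = 21.

21


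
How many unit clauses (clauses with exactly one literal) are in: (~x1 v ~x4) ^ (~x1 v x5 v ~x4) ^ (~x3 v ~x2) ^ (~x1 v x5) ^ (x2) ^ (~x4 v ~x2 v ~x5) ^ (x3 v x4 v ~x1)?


A unit clause contains exactly one literal.
Unit clauses found: (x2).
Count = 1.

1


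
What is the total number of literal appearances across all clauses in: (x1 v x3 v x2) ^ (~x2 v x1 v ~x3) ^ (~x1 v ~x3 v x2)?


Clause lengths: 3, 3, 3.
Sum = 3 + 3 + 3 = 9.

9


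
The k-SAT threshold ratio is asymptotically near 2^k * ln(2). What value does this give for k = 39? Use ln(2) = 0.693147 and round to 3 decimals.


Using the asymptotic formula: threshold ~ 2^k * ln(2).
2^39 = 549755813888.
549755813888 * 0.693147 = 381061593129.026.

381061593129.026


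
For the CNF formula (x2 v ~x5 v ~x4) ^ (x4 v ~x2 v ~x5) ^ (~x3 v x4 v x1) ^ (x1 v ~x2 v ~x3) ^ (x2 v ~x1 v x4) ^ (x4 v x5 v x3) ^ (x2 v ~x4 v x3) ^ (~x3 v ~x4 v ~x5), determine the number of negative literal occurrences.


Scan each clause for negated literals.
Clause 1: 2 negative; Clause 2: 2 negative; Clause 3: 1 negative; Clause 4: 2 negative; Clause 5: 1 negative; Clause 6: 0 negative; Clause 7: 1 negative; Clause 8: 3 negative.
Total negative literal occurrences = 12.

12


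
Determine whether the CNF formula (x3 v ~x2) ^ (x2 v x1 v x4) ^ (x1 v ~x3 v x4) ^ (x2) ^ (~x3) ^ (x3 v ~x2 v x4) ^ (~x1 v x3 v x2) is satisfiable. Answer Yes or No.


Check all 16 possible truth assignments.
Number of satisfying assignments found: 0.
The formula is unsatisfiable.

No


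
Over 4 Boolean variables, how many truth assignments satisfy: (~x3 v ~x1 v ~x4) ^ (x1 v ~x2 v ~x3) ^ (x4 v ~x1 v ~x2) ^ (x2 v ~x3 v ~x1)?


Enumerate all 16 truth assignments over 4 variables.
Test each against every clause.
Satisfying assignments found: 9.

9


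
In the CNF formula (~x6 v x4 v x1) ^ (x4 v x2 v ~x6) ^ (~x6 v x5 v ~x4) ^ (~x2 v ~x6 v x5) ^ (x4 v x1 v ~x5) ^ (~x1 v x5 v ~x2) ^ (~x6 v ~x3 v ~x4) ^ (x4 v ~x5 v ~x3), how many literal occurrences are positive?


Scan each clause for unnegated literals.
Clause 1: 2 positive; Clause 2: 2 positive; Clause 3: 1 positive; Clause 4: 1 positive; Clause 5: 2 positive; Clause 6: 1 positive; Clause 7: 0 positive; Clause 8: 1 positive.
Total positive literal occurrences = 10.

10


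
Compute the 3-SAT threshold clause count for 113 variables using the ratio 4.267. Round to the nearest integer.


The 3-SAT phase transition occurs at approximately 4.267 clauses per variable.
m = 4.267 * 113 = 482.171.
Rounded to nearest integer: 482.

482


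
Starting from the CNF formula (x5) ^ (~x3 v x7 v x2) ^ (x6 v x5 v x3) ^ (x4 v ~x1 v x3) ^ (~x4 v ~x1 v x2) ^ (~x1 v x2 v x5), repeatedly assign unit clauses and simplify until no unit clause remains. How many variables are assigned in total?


Unit propagation repeatedly assigns the literal in any unit clause, then simplifies.
Assignments in order: x5 = T.
No further unit clauses remain.
Total variables assigned = 1.

1


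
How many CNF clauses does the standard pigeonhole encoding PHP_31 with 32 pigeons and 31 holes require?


The PHP encoding has two parts:
1) At-least-one-hole clauses: 32 (one per pigeon, each with 31 literals).
2) At-most-one-pigeon-per-hole clauses: 31 holes * C(32,2) = 31 * 496 = 15376.
Total clauses = 32 + 15376 = 15408.

15408


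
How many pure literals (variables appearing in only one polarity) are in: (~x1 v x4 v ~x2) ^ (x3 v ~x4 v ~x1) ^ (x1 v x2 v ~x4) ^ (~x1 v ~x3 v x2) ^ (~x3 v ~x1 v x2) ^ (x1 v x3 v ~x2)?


A pure literal appears in only one polarity across all clauses.
No pure literals found.
Count = 0.

0


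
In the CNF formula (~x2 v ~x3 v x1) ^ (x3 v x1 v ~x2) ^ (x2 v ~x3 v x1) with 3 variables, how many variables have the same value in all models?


Find all satisfying assignments: 5 model(s).
Check which variables have the same value in every model.
No variable is fixed across all models.
Backbone size = 0.

0


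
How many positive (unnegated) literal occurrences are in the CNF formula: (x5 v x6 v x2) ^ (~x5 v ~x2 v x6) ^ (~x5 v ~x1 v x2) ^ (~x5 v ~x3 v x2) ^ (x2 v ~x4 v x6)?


Scan each clause for unnegated literals.
Clause 1: 3 positive; Clause 2: 1 positive; Clause 3: 1 positive; Clause 4: 1 positive; Clause 5: 2 positive.
Total positive literal occurrences = 8.

8


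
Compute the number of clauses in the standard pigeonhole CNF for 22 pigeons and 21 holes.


The PHP encoding has two parts:
1) At-least-one-hole clauses: 22 (one per pigeon, each with 21 literals).
2) At-most-one-pigeon-per-hole clauses: 21 holes * C(22,2) = 21 * 231 = 4851.
Total clauses = 22 + 4851 = 4873.

4873


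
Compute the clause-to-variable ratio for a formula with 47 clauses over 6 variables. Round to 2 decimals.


Clause-to-variable ratio = clauses / variables.
47 / 6 = 7.83.

7.83


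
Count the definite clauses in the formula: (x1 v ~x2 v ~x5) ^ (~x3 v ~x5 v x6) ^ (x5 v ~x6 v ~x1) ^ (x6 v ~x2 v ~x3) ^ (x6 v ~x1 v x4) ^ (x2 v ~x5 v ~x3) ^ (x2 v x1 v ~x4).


A definite clause has exactly one positive literal.
Clause 1: 1 positive -> definite
Clause 2: 1 positive -> definite
Clause 3: 1 positive -> definite
Clause 4: 1 positive -> definite
Clause 5: 2 positive -> not definite
Clause 6: 1 positive -> definite
Clause 7: 2 positive -> not definite
Definite clause count = 5.

5


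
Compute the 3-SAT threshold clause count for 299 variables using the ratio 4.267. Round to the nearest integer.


The 3-SAT phase transition occurs at approximately 4.267 clauses per variable.
m = 4.267 * 299 = 1275.833.
Rounded to nearest integer: 1276.

1276
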